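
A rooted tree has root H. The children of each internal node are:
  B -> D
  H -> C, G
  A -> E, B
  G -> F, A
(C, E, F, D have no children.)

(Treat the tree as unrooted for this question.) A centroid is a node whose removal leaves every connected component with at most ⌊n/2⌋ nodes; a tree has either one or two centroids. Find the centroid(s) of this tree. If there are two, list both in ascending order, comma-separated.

A, G

If G is removed the pieces have sizes 4, 2, 1, all ≤ ⌊8/2⌋ = 4.
Its neighbour A also leaves a largest component of size 4, so both are centroids.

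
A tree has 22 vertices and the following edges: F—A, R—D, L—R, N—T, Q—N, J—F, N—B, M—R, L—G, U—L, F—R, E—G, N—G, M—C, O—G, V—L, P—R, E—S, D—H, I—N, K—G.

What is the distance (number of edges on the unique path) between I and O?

Walking from I: I–N–G–O. Length 3.

3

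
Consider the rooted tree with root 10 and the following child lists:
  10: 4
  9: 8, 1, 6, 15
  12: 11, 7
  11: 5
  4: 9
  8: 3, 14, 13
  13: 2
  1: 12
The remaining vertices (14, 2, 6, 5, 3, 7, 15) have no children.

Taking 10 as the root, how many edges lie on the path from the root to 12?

4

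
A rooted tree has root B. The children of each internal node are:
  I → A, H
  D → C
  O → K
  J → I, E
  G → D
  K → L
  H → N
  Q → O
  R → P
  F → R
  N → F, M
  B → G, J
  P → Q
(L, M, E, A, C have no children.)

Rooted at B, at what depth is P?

7

Climbing from P to the root: P → R → F → N → H → I → J → B. That's 7 steps.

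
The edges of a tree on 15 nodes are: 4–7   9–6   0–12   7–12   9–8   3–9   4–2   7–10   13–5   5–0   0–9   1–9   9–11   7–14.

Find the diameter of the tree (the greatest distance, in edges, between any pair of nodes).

A longest path is 2–4–7–12–0–9–6, with 6 edges.

6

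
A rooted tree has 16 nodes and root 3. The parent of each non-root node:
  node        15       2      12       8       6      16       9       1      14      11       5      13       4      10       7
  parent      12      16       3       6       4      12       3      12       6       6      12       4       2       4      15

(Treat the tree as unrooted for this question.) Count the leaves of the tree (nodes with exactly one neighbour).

The leaves are 1, 5, 7, 8, 9, 10, 11, 13, 14.
That is 9 leaves.

9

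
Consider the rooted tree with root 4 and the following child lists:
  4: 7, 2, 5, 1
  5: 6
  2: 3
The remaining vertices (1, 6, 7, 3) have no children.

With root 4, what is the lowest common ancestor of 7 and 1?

Ancestors of 7 (toward the root): 7, 4.
Ancestors of 1: 1, 4.
The deepest node appearing in both lists is 4.

4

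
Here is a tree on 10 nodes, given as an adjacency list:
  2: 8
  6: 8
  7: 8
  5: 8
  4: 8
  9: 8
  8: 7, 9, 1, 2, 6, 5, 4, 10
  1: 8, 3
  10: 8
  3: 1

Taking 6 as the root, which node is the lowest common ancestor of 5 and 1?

Path 5→root: 5 8 6; path 1→root: 1 8 6.
First common node: 8.

8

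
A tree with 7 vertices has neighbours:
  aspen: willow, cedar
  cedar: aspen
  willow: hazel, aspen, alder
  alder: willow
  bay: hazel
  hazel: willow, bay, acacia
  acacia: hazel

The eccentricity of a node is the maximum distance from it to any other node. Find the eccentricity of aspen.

The node farthest from aspen is acacia (bay also at distance 3), via aspen–willow–hazel–acacia — 3 edges.

3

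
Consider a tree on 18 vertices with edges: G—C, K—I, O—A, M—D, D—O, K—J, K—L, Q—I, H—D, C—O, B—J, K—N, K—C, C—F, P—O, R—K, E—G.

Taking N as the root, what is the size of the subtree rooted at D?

D's subtree: {D, H, M}, size 3.

3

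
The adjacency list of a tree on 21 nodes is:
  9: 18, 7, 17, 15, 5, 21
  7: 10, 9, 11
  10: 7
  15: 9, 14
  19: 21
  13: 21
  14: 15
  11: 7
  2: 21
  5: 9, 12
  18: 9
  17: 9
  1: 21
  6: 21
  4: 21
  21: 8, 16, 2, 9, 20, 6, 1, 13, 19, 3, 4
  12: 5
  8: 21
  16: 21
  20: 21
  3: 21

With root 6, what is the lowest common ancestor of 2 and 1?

21

2's ancestor chain is 2, 21, 6 and 1's is 1, 21, 6; they first meet at 21.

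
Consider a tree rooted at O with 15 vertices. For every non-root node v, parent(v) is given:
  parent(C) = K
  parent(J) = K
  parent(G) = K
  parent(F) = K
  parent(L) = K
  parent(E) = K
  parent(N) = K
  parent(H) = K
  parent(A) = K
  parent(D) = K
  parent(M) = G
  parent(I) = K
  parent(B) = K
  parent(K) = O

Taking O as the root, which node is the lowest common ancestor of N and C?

N's ancestor chain is N, K, O and C's is C, K, O; they first meet at K.

K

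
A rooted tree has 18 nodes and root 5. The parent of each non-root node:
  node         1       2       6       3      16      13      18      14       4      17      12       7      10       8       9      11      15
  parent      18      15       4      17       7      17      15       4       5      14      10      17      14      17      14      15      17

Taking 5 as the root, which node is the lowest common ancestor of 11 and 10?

14

11's ancestor chain is 11, 15, 17, 14, 4, 5 and 10's is 10, 14, 4, 5; they first meet at 14.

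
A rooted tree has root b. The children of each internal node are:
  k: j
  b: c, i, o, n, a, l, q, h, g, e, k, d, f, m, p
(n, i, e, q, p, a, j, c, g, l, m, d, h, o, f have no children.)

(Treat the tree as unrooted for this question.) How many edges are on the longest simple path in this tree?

3

A longest path is j-k-b-e, with 3 edges.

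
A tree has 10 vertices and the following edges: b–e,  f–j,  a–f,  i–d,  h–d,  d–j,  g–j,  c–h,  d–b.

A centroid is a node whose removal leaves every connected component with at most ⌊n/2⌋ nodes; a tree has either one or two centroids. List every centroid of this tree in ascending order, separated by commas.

d

Removing d splits the tree into components of sizes 4, 2, 2, 1; the largest is 4 ≤ ⌊10/2⌋ = 5.
Every other node leaves some component of size > 5, so the centroid is unique.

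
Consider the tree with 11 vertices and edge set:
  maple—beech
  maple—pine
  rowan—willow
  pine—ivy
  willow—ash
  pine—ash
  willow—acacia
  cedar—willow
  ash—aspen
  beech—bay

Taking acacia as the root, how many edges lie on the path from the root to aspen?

acacia – willow – ash – aspen — 3 edges.

3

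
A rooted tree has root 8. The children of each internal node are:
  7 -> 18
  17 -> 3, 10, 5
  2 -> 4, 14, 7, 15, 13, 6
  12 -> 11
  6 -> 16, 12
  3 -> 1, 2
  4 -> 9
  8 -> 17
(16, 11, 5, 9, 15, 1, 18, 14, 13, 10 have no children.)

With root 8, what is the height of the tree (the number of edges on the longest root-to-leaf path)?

6

A deepest node is 11, reached by 8 → 17 → 3 → 2 → 6 → 12 → 11.
That path has 6 edges, so the height is 6.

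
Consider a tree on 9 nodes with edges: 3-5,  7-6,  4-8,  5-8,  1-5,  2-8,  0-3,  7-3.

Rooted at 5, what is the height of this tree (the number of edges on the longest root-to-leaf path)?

6 sits deepest: 5–3–7–6 — 3 edges from the root.

3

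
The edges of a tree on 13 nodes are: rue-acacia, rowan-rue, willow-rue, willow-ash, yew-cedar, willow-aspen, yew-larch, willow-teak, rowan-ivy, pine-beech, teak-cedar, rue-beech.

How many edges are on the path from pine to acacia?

3

Walking from pine: pine–beech–rue–acacia. Length 3.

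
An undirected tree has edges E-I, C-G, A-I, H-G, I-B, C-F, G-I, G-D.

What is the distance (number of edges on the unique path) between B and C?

3

The path is B–I–G–C, which has 3 edges.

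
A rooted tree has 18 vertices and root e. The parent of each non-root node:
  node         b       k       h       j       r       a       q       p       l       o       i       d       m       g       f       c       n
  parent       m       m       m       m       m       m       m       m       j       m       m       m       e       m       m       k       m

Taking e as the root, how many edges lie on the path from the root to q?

2

e–m–q — 2 edges.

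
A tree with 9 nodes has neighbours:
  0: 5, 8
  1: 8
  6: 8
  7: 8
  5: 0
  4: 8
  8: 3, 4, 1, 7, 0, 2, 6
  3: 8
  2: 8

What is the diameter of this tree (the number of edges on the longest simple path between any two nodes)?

Starting from 5, a farthest node is 3 at distance 3.
One longest path: 5-0-8-3.
So the diameter is 3.

3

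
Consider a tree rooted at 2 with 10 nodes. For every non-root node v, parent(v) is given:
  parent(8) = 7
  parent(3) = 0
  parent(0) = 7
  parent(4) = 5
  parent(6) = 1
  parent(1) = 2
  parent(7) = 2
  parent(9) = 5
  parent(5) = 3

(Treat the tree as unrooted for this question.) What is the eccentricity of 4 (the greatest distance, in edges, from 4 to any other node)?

A farthest node from 4 is 6.
The path 4–5–3–0–7–2–1–6 has 7 edges.

7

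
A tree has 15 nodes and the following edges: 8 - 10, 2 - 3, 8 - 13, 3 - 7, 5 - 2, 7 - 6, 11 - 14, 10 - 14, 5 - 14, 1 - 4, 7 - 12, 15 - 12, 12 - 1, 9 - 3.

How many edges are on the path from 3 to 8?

3 – 2 – 5 – 14 – 10 – 8: 5 edges.

5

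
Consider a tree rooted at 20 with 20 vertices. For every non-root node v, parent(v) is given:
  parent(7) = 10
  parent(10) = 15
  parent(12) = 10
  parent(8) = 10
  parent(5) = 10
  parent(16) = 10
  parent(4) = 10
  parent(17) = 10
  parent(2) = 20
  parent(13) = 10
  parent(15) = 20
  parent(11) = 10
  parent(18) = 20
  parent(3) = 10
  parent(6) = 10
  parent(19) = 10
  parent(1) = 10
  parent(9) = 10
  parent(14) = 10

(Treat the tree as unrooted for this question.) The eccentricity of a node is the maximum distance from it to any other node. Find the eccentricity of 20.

Distances from 20 peak at 3, attained at 16 (7, 19, 6, 11, 8, 17, 14, 5, 13, 1, 9, 4, 3, 12 also at distance 3).
20–15–10–16

3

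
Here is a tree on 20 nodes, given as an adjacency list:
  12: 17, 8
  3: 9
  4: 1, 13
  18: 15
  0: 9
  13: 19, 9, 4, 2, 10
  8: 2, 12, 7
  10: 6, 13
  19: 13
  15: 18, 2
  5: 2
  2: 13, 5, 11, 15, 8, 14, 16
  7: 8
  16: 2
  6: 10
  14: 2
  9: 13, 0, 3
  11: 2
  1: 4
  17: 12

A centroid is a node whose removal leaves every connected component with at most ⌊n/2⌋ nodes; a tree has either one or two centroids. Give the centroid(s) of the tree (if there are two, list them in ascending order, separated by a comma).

2

If 2 is removed the pieces have sizes 9, 4, 2, 1, 1, 1, 1, all ≤ ⌊20/2⌋ = 10.
No neighbour of 2 does as well, so 2 is the unique centroid.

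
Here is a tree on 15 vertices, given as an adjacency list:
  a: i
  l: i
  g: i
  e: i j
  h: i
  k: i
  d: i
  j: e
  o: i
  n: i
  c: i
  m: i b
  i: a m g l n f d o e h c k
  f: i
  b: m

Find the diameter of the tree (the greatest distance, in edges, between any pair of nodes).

Starting from j, a farthest node is b at distance 4.
One longest path: j-e-i-m-b.
So the diameter is 4.

4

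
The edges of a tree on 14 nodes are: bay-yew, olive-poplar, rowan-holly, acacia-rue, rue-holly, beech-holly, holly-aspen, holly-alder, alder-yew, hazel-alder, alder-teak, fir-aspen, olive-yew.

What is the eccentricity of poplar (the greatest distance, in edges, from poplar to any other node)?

A farthest node from poplar is fir (acacia also at distance 6).
The path poplar-olive-yew-alder-holly-aspen-fir has 6 edges.

6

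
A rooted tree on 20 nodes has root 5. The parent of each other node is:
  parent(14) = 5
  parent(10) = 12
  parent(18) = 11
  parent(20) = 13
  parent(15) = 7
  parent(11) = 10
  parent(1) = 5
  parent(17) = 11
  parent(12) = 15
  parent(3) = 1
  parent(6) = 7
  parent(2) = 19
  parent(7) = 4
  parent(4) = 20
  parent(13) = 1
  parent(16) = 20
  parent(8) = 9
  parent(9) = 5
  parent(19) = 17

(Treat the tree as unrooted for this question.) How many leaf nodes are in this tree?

Exactly 7 nodes have a single neighbour: 2, 3, 6, 8, 14, 16, 18.

7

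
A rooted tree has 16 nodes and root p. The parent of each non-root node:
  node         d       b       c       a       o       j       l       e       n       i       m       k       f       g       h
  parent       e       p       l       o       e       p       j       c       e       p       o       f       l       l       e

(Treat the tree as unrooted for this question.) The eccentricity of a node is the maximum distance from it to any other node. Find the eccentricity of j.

The node farthest from j is m (a also at distance 5), via j – l – c – e – o – m — 5 edges.

5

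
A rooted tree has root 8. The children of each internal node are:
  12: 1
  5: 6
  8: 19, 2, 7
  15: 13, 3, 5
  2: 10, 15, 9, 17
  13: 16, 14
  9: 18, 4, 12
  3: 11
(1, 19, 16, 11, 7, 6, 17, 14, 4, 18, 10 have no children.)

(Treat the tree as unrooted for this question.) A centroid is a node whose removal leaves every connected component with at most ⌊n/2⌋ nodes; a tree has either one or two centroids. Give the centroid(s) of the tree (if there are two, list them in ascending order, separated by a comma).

2

If 2 is removed the pieces have sizes 8, 5, 3, 1, 1, all ≤ ⌊19/2⌋ = 9.
Every other node leaves some component of size > 9, so the centroid is unique.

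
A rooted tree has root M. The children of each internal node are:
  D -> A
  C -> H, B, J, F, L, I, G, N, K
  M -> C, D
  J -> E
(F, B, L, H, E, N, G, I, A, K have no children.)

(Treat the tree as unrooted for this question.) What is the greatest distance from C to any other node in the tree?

3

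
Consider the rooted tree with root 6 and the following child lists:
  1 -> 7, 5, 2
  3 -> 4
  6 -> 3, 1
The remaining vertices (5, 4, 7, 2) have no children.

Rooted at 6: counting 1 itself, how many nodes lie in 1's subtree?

1's subtree: {1, 5, 7, 2}, size 4.

4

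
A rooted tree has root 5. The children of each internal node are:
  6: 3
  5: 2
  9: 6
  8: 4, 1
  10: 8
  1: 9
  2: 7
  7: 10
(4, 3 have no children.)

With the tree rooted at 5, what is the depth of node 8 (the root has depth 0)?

Path from 5 to 8: 5 → 2 → 7 → 10 → 8, which has 4 edges.

4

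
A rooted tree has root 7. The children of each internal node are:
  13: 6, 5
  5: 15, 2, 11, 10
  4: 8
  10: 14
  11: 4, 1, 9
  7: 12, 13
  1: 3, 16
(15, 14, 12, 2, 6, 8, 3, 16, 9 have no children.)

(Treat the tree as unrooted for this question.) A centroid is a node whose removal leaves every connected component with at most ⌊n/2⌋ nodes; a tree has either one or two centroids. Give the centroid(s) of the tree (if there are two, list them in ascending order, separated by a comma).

If 5 is removed the pieces have sizes 7, 4, 2, 1, 1, all ≤ ⌊16/2⌋ = 8.
Every other node leaves some component of size > 8, so the centroid is unique.

5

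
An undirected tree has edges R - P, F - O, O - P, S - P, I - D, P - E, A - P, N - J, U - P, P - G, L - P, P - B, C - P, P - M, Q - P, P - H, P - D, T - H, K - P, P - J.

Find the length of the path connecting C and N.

The path is C – P – J – N, which has 3 edges.

3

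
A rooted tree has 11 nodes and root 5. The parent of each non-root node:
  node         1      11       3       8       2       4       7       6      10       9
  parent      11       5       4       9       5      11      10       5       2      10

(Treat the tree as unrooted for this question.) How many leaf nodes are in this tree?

Exactly 5 nodes have a single neighbour: 1, 3, 6, 7, 8.

5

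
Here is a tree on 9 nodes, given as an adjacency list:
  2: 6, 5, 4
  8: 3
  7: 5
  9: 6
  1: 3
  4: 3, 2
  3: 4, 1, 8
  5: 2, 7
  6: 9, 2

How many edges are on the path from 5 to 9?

The path is 5 – 2 – 6 – 9, which has 3 edges.

3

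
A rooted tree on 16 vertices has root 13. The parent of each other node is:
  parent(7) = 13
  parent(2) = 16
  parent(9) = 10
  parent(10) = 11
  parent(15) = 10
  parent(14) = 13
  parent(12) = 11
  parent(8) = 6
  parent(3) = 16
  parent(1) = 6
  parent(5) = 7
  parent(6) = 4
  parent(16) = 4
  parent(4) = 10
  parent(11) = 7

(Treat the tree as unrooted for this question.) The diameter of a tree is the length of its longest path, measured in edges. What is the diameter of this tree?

BFS from 1 reaches 14 last, at distance 7; BFS from 14 confirms no node is farther.
Path: 1–6–4–10–11–7–13–14.

7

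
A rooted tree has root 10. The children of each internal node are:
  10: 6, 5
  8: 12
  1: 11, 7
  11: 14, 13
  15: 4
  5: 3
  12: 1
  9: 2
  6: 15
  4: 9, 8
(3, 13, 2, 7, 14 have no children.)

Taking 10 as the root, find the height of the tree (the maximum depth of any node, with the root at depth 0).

The longest root-to-leaf path is 10 – 6 – 15 – 4 – 8 – 12 – 1 – 11 – 14 (8 edges).

8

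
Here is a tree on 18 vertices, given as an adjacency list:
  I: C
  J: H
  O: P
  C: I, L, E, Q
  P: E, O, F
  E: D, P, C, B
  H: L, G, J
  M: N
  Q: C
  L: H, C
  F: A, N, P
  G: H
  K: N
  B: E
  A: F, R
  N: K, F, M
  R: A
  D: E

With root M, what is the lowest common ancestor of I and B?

Ancestors of I (toward the root): I, C, E, P, F, N, M.
Ancestors of B: B, E, P, F, N, M.
The deepest node appearing in both lists is E.

E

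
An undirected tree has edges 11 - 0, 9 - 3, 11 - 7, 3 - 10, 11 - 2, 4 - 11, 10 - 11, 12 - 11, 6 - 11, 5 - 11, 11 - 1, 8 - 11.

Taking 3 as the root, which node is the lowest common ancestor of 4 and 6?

11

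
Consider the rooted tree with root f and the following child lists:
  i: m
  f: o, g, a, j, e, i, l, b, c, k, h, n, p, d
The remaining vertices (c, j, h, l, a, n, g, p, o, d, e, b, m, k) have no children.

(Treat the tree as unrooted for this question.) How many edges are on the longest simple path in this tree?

A longest path is m – i – f – g, with 3 edges.

3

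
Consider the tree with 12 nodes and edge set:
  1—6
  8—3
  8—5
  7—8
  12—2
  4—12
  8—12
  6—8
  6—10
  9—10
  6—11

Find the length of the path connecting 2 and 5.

The path is 2 - 12 - 8 - 5, which has 3 edges.

3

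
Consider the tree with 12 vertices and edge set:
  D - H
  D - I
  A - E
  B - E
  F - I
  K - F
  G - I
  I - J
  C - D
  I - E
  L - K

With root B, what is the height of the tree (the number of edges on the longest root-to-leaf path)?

5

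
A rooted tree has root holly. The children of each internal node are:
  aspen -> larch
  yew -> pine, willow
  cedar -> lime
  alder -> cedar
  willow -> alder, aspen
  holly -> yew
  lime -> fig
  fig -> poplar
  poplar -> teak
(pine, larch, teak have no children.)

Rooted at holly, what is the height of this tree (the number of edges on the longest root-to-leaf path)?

8

A deepest node is teak, reached by holly–yew–willow–alder–cedar–lime–fig–poplar–teak.
That path has 8 edges, so the height is 8.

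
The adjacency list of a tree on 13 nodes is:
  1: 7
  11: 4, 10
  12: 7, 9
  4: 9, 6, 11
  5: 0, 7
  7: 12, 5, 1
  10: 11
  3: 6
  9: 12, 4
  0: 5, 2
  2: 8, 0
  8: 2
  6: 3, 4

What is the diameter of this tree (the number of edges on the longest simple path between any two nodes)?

BFS from 8 reaches 10 last, at distance 9; BFS from 10 confirms no node is farther.
Path: 8-2-0-5-7-12-9-4-11-10.

9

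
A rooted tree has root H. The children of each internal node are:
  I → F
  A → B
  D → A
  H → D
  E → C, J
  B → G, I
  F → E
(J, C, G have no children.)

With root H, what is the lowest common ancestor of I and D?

D

Path I→root: I B A D H; path D→root: D H.
First common node: D.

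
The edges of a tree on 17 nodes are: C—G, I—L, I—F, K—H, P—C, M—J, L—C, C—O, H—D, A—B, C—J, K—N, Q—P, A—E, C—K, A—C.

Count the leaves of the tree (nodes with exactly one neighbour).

9

Exactly 9 nodes have a single neighbour: B, D, E, F, G, M, N, O, Q.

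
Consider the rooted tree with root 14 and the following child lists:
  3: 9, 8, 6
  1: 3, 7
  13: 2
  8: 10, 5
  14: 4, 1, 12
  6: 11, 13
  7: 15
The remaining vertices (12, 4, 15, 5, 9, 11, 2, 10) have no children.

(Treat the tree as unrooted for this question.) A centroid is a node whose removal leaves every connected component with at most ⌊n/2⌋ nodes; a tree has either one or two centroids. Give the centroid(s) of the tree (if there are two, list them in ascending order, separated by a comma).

If 3 is removed the pieces have sizes 6, 4, 3, 1, all ≤ ⌊15/2⌋ = 7.
Every other node leaves some component of size > 7, so the centroid is unique.

3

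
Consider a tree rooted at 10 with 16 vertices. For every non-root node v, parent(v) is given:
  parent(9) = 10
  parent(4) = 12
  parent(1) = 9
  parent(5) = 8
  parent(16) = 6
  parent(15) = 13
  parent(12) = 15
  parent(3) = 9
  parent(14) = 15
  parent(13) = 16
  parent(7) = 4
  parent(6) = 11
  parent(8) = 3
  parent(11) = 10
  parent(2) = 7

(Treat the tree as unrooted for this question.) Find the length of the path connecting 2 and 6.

7

2 – 7 – 4 – 12 – 15 – 13 – 16 – 6: 7 edges.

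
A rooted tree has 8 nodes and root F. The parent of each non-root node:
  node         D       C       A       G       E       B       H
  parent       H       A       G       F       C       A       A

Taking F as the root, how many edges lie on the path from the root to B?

3

Path from F to B: F – G – A – B, which has 3 edges.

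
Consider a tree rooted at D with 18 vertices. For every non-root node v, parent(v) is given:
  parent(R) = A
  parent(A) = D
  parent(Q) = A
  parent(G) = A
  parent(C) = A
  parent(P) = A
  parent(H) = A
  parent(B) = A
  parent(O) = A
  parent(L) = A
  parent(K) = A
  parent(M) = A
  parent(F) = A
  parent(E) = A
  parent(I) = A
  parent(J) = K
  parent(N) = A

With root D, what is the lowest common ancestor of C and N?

Path C→root: C A D; path N→root: N A D.
First common node: A.

A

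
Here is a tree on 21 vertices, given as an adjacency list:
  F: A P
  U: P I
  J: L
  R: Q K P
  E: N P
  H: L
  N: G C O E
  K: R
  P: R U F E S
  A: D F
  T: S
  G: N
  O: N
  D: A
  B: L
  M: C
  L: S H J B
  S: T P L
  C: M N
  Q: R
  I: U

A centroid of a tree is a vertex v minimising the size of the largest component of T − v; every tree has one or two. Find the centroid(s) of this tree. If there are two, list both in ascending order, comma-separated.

Removing P splits the tree into components of sizes 6, 6, 3, 3, 2; the largest is 6 ≤ ⌊21/2⌋ = 10.
Every other node leaves some component of size > 10, so the centroid is unique.

P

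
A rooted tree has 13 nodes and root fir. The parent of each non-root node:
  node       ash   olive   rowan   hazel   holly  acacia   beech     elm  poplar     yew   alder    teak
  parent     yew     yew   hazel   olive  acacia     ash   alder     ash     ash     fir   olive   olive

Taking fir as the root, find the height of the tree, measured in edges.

A deepest node is beech, reached by fir–yew–olive–alder–beech.
That path has 4 edges, so the height is 4.

4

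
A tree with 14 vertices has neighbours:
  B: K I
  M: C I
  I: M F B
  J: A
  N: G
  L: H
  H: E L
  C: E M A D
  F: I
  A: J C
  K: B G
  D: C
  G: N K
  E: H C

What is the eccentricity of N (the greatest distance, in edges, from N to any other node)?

9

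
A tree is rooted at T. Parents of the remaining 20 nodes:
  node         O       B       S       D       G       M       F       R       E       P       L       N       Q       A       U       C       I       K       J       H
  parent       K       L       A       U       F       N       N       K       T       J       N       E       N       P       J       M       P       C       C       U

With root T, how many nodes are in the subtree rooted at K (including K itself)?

3

K's subtree: {K, R, O}, size 3.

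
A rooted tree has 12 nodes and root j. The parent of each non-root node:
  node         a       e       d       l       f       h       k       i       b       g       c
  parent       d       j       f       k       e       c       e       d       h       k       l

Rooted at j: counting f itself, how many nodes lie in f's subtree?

4

f's subtree: {f, d, i, a}, size 4.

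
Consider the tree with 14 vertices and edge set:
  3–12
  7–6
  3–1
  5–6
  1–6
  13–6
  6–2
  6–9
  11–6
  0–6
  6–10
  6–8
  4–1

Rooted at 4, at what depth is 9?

Climbing from 9 to the root: 9–6–1–4. That's 3 steps.

3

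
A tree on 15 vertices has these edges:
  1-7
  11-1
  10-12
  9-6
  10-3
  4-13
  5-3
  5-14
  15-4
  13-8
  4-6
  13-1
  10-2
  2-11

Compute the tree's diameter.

10

A longest path is 9–6–4–13–1–11–2–10–3–5–14, with 10 edges.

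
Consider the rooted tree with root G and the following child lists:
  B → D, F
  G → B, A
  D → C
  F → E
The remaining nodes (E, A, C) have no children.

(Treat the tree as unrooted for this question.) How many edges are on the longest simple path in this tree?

4

A longest path is C-D-B-G-A, with 4 edges.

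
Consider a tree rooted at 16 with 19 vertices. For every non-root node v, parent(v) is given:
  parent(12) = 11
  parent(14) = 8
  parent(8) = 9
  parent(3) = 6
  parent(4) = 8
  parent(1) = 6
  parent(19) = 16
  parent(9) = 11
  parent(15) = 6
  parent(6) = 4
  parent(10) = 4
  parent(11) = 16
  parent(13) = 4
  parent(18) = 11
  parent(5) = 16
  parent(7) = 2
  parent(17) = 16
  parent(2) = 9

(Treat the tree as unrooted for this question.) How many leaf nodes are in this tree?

The leaves are 1, 3, 5, 7, 10, 12, 13, 14, 15, 17, 18, 19.
That is 12 leaves.

12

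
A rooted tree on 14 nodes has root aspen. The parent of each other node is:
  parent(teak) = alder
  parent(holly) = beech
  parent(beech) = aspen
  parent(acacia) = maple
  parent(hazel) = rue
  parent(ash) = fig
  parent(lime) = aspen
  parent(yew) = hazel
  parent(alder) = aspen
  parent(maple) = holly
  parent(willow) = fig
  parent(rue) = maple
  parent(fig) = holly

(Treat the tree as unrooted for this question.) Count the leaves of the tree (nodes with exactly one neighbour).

Degree-1 nodes: acacia, ash, lime, teak, willow, yew — 6 of them.

6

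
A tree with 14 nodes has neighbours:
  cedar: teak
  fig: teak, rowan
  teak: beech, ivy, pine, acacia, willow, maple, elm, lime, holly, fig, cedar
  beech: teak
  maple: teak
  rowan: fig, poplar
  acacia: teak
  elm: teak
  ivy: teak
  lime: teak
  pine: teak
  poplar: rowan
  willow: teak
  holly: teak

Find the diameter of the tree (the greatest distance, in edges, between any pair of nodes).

4

Starting from poplar, a farthest node is holly at distance 4.
One longest path: poplar – rowan – fig – teak – holly.
So the diameter is 4.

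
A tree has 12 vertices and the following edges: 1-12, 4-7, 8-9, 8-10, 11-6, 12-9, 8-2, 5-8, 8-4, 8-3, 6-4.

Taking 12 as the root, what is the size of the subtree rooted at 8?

9

Descendants of 8 (including itself): 8, 2, 4, 5, 3, 10, 6, 7, 11. That's 9.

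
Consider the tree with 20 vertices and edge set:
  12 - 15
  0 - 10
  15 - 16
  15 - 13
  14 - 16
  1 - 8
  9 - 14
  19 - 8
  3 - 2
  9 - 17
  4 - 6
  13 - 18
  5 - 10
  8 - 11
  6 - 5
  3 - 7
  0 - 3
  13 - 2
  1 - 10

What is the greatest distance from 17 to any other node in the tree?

Distances from 17 peak at 12, attained at 4 (11, 19 also at distance 12).
17-9-14-16-15-13-2-3-0-10-5-6-4

12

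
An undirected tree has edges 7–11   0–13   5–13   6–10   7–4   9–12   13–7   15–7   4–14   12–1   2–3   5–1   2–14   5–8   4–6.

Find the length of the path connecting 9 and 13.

4

Walking from 9: 9 – 12 – 1 – 5 – 13. Length 4.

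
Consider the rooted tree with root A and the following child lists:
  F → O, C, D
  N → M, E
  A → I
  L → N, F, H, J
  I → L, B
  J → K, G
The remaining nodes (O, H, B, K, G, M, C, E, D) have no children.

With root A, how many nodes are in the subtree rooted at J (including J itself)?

3

J's subtree: {J, G, K}, size 3.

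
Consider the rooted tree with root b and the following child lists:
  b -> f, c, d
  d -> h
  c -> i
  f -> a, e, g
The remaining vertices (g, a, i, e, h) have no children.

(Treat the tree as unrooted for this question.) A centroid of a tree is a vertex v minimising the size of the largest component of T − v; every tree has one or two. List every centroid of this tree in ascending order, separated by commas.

Removing b splits the tree into components of sizes 4, 2, 2; the largest is 4 ≤ ⌊9/2⌋ = 4.
No neighbour of b does as well, so b is the unique centroid.

b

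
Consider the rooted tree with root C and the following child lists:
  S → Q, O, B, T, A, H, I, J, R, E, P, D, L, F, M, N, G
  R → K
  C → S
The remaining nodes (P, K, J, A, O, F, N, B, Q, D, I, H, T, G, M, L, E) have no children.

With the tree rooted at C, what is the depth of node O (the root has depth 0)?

C → S → O — 2 edges.

2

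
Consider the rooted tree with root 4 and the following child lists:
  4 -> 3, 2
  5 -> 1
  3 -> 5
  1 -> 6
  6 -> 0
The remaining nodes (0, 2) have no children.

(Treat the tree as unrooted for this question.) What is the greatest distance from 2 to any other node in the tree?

6

A farthest node from 2 is 0.
The path 2–4–3–5–1–6–0 has 6 edges.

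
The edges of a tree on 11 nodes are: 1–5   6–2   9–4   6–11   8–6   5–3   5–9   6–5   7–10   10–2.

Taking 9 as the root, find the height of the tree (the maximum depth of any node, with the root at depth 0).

7 sits deepest: 9–5–6–2–10–7 — 5 edges from the root.

5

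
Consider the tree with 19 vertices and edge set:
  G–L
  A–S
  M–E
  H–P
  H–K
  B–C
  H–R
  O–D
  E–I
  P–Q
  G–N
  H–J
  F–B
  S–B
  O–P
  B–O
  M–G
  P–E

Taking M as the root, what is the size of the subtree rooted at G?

3

Descendants of G (including itself): G, L, N. That's 3.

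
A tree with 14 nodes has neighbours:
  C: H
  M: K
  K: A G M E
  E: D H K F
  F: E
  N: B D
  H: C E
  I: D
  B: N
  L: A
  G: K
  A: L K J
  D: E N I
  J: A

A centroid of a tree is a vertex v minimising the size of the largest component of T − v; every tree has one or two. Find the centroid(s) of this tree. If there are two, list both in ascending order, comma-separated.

E

Delete E: the remaining components have sizes 6, 4, 2, 1. Max 6 ≤ 7, so E is a centroid.
No neighbour of E does as well, so E is the unique centroid.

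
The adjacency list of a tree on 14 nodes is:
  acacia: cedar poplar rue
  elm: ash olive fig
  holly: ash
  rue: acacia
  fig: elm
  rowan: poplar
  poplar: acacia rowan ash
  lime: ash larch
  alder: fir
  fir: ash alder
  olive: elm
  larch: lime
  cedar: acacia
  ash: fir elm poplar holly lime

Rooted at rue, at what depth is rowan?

3

Climbing from rowan to the root: rowan–poplar–acacia–rue. That's 3 steps.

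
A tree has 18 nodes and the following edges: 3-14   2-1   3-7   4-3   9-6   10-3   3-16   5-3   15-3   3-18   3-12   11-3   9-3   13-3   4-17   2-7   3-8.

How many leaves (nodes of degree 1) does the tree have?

13

Degree-1 nodes: 1, 5, 6, 8, 10, 11, 12, 13, 14, 15, 16, 17, 18 — 13 of them.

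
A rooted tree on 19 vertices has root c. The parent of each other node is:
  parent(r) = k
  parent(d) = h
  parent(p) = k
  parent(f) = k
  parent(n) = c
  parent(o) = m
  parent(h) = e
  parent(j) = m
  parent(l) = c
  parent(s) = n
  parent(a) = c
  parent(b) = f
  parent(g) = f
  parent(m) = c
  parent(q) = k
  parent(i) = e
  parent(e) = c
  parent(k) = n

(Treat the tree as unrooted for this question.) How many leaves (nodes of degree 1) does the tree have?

12

Degree-1 nodes: a, b, d, g, i, j, l, o, p, q, r, s — 12 of them.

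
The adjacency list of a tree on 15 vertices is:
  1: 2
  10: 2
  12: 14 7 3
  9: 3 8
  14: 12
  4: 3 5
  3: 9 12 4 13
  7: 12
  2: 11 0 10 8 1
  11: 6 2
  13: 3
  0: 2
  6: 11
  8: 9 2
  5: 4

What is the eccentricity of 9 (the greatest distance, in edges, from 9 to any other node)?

4

Distances from 9 peak at 4, attained at 6.
9-8-2-11-6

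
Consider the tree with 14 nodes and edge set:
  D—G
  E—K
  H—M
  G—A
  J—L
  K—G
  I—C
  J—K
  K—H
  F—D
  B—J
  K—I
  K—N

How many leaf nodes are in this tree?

8

Degree-1 nodes: A, B, C, E, F, L, M, N — 8 of them.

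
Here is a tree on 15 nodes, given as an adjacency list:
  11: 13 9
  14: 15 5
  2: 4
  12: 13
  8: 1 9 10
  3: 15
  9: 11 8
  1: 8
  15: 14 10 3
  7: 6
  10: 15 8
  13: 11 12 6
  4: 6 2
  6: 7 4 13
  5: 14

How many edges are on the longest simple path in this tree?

BFS from 2 reaches 5 last, at distance 10; BFS from 5 confirms no node is farther.
Path: 2-4-6-13-11-9-8-10-15-14-5.

10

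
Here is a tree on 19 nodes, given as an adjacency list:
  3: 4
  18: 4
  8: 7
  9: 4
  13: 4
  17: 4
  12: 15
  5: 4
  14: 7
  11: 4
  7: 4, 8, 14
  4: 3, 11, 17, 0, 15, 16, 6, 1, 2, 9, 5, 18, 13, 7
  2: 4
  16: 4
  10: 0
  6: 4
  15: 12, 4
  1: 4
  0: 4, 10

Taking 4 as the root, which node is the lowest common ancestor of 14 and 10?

Ancestors of 14 (toward the root): 14, 7, 4.
Ancestors of 10: 10, 0, 4.
The deepest node appearing in both lists is 4.

4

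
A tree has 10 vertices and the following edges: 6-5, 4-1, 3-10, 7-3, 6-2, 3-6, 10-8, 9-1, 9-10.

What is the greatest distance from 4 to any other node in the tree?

6

A farthest node from 4 is 5 (2 also at distance 6).
The path 4 – 1 – 9 – 10 – 3 – 6 – 5 has 6 edges.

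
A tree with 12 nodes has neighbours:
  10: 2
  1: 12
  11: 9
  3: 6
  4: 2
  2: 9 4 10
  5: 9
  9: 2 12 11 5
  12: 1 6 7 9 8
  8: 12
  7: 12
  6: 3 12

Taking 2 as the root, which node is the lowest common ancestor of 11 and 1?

Path 11→root: 11 9 2; path 1→root: 1 12 9 2.
First common node: 9.

9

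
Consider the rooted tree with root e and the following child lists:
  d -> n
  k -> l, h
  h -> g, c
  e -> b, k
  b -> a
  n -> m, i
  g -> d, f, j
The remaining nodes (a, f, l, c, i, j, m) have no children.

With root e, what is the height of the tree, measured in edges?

6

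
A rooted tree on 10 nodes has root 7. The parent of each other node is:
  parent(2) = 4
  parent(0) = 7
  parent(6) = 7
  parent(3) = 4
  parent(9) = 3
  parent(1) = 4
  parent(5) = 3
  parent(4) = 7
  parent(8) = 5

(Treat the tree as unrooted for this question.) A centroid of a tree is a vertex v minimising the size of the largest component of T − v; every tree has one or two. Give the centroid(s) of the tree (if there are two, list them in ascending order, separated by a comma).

4

If 4 is removed the pieces have sizes 4, 3, 1, 1, all ≤ ⌊10/2⌋ = 5.
Every other node leaves some component of size > 5, so the centroid is unique.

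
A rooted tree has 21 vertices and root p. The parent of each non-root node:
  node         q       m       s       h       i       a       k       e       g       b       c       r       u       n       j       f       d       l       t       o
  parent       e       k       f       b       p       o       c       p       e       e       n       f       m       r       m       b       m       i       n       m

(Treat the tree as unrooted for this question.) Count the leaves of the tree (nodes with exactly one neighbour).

10

The leaves are a, d, g, h, j, l, q, s, t, u.
That is 10 leaves.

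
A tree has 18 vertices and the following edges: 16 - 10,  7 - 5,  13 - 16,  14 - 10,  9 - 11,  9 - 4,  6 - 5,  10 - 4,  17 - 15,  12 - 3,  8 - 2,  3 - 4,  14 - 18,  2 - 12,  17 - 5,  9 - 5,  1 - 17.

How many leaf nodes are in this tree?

8

Degree-1 nodes: 1, 6, 7, 8, 11, 13, 15, 18 — 8 of them.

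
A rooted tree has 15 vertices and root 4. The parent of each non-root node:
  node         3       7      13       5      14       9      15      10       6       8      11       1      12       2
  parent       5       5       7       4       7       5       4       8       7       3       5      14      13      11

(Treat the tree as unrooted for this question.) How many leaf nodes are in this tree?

7

Degree-1 nodes: 1, 2, 6, 9, 10, 12, 15 — 7 of them.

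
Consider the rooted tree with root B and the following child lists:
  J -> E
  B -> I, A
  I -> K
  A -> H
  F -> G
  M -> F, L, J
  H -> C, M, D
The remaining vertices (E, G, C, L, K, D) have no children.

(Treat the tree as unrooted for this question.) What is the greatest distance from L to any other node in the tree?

6

The node farthest from L is K, via L-M-H-A-B-I-K — 6 edges.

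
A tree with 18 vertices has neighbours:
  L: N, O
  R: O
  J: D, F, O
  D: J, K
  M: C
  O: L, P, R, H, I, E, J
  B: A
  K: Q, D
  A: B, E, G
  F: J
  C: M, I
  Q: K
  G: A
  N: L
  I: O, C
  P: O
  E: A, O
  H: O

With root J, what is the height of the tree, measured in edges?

B sits deepest: J-O-E-A-B — 4 edges from the root.

4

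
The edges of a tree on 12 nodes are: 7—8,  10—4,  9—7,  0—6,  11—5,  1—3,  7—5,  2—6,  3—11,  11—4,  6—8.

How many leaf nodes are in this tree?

5

Exactly 5 nodes have a single neighbour: 0, 1, 2, 9, 10.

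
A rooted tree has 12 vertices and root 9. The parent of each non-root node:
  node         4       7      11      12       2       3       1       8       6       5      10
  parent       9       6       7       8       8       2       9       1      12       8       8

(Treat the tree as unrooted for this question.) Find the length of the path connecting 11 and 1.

11 - 7 - 6 - 12 - 8 - 1: 5 edges.

5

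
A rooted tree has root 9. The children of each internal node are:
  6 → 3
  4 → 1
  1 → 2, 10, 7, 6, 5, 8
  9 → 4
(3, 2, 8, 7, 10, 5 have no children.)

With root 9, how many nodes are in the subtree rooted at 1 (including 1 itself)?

8

1's subtree: {1, 6, 5, 2, 7, 8, 10, 3}, size 8.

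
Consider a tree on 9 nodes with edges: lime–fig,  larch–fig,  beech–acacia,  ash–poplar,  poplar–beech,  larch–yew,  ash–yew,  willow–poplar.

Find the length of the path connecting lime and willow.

The path is lime–fig–larch–yew–ash–poplar–willow, which has 6 edges.

6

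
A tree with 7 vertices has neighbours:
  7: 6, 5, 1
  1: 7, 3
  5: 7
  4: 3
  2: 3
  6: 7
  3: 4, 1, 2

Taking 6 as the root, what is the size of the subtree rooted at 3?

3

3's subtree: {3, 4, 2}, size 3.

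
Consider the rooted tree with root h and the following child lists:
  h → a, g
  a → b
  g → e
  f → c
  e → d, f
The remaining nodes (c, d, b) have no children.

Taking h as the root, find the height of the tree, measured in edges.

c sits deepest: h-g-e-f-c — 4 edges from the root.

4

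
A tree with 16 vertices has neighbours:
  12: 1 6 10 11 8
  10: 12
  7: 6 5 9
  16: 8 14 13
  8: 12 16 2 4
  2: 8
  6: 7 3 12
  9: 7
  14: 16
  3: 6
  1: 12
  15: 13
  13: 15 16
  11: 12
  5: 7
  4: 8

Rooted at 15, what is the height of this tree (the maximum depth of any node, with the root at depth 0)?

7

A deepest node is 9, reached by 15 → 13 → 16 → 8 → 12 → 6 → 7 → 9.
That path has 7 edges, so the height is 7.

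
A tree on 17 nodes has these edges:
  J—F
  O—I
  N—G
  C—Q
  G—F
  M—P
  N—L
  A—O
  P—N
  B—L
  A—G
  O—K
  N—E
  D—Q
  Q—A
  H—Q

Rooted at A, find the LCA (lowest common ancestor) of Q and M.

Path Q→root: Q A; path M→root: M P N G A.
First common node: A.

A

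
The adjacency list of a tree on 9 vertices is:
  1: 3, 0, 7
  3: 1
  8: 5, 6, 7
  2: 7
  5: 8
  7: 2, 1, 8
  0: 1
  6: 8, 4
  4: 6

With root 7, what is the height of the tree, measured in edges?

3

A deepest node is 4, reached by 7 → 8 → 6 → 4.
That path has 3 edges, so the height is 3.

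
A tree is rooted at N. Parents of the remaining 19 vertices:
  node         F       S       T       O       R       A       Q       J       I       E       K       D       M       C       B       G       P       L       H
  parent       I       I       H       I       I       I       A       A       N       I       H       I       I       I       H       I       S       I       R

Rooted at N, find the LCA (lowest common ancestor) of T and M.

I

Ancestors of T (toward the root): T, H, R, I, N.
Ancestors of M: M, I, N.
The deepest node appearing in both lists is I.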